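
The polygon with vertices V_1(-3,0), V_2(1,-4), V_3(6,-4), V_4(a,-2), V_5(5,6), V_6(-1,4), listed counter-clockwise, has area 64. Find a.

6

Write out the shoelace sum; only the two edges meeting at V_4 involve a:
2·Area = [(6·(-2) − a·(-4)) + (a·6 − 5·(-2))] + 70
       = 10·a + 68 = 128
⇒ a = 6.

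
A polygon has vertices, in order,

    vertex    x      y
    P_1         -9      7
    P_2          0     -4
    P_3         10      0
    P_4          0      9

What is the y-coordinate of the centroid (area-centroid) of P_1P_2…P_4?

Apply the shoelace formula. First the cross-terms c_i = x_i·y_{i+1} − x_{i+1}·y_i:
  36, 40, 90, 81  ⇒  2A = 247, A = 123.5.
Then Σ (y_i + y_{i+1})·c_i = 2054, so ȳ = 2054 / (6·123.5) = 158/57.

158/57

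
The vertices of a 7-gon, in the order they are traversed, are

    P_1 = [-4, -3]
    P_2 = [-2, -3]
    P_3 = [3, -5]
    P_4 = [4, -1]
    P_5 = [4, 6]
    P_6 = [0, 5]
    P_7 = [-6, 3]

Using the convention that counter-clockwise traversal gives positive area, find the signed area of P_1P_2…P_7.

75

Apply Gauss's area formula: 2A = Σ (x_i·y_{i+1} − x_{i+1}·y_i), indices taken mod 7.
P_1→P_2: (-4)(-3) − (-2)(-3) = 6
P_2→P_3: (-2)(-5) − (3)(-3) = 19
P_3→P_4: (3)(-1) − (4)(-5) = 17
P_4→P_5: (4)(6) − (4)(-1) = 28
P_5→P_6: (4)(5) − (0)(6) = 20
P_6→P_7: (0)(3) − (-6)(5) = 30
P_7→P_1: (-6)(-3) − (-4)(3) = 30
Σ = 150
Signed area = Σ/2 = 75 (positive ⇒ counter-clockwise traversal).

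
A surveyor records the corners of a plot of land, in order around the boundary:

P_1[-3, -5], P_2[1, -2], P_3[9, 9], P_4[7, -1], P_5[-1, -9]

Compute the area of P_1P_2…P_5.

60

Apply Gauss's area formula: 2A = Σ (x_i·y_{i+1} − x_{i+1}·y_i), indices taken mod 5.
Σ = (11) + (27) + (-72) + (-64) + (-22) = -120
Area = |Σ|/2 = 60.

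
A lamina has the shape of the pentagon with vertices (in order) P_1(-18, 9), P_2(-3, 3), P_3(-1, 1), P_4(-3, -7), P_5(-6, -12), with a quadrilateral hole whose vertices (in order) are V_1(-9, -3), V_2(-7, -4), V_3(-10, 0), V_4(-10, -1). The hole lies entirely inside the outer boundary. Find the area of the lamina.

Outer boundary:
Apply the shoelace (surveyor's) formula: 2A = Σ (x_i·y_{i+1} − x_{i+1}·y_i), indices taken mod 5.
Σ = (-27) + (0) + (10) + (-6) + (-270) = -293
Area = |Σ|/2 = 146.5.
Hole:
V_1→V_2: (-9)(-4) − (-7)(-3) = 15
V_2→V_3: (-7)(0) − (-10)(-4) = -40
V_3→V_4: (-10)(-1) − (-10)(0) = 10
V_4→V_1: (-10)(-3) − (-9)(-1) = 21
Σ = 6
Area = |Σ|/2 = 3.
Net area = 146.5 − 3 = 143.5.

143.5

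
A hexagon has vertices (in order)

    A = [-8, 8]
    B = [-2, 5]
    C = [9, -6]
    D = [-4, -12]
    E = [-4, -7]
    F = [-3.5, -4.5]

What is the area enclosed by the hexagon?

A→B: (-8)(5) − (-2)(8) = -24
B→C: (-2)(-6) − (9)(5) = -33
C→D: (9)(-12) − (-4)(-6) = -132
D→E: (-4)(-7) − (-4)(-12) = -20
E→F: (-4)(-4.5) − (-3.5)(-7) = -6.5
F→A: (-3.5)(8) − (-8)(-4.5) = -64
Σ = -279.5
Area = |Σ|/2 = 139.75.

139.75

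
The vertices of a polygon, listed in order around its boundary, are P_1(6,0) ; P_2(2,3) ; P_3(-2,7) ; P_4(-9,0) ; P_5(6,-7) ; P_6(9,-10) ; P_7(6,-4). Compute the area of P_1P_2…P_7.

107.5

Apply the shoelace formula: 2A = Σ (x_i·y_{i+1} − x_{i+1}·y_i), indices taken mod 7.
Σ = (18) + (20) + (63) + (63) + (3) + (24) + (24) = 215
Area = |Σ|/2 = 107.5.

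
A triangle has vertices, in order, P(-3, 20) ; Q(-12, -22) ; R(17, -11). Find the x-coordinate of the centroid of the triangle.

Apply the surveyor's formula. First the cross-terms c_i = x_i·y_{i+1} − x_{i+1}·y_i:
  306, 506, 307  ⇒  2A = 1119, A = 559.5.
Then Σ (x_i + x_{i+1})·c_i = 2238, so x̄ = 2238 / (6·559.5) = 2/3.

2/3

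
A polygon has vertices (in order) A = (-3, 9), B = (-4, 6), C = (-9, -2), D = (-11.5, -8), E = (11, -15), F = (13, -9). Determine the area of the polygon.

Cross-terms: 18, 62, 49, 260.5, 96, 90  ⇒  Σ = 575.5
Area = |Σ|/2 = 287.75.

287.75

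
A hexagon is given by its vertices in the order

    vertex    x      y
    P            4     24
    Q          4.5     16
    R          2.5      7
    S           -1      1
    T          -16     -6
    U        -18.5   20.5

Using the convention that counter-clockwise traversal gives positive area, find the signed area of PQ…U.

Apply the shoelace formula: 2A = Σ (x_i·y_{i+1} − x_{i+1}·y_i), indices taken mod 6.
Cross-terms: -44, -8.5, 9.5, 22, -439, -526  ⇒  Σ = -986
Signed area = Σ/2 = -493 (negative ⇒ clockwise traversal).

-493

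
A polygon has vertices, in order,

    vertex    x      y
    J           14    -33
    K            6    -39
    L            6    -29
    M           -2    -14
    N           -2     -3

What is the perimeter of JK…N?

|JK| = √((-8)² + (-6)²) = √100 = 10
|KL| = √((0)² + (10)²) = √100 = 10
|LM| = √((-8)² + (15)²) = √289 = 17
|MN| = √((0)² + (11)²) = √121 = 11
|NJ| = √((16)² + (-30)²) = √1156 = 34
Perimeter = 10 + 10 + 17 + 11 + 34 = 82.

82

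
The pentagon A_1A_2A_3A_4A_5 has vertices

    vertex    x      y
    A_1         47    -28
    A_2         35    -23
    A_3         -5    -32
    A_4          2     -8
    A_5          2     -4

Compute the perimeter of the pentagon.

|A_1A_2| = √((-12)² + (5)²) = √169 = 13
|A_2A_3| = √((-40)² + (-9)²) = √1681 = 41
|A_3A_4| = √((7)² + (24)²) = √625 = 25
|A_4A_5| = √((0)² + (4)²) = √16 = 4
|A_5A_1| = √((45)² + (-24)²) = √2601 = 51
Perimeter = 13 + 41 + 25 + 4 + 51 = 134.

134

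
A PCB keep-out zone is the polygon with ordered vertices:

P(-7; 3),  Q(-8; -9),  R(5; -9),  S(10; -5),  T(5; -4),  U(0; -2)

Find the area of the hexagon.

115

Σ = (87) + (117) + (65) + (-15) + (-10) + (-14) = 230
Area = |Σ|/2 = 115.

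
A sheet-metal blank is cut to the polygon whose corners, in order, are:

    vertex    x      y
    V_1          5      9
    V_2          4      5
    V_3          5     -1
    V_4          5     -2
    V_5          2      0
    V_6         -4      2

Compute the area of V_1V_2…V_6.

Apply the shoelace formula: 2A = Σ (x_i·y_{i+1} − x_{i+1}·y_i), indices taken mod 6.
Cross-terms: -11, -29, -5, 4, 4, -46  ⇒  Σ = -83
Area = |Σ|/2 = 41.5.

41.5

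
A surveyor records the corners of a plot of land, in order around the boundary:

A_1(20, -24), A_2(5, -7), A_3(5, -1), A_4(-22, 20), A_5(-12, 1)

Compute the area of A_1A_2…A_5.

Cross-terms: -20, 30, 78, 218, 268  ⇒  Σ = 574
Area = |Σ|/2 = 287.

287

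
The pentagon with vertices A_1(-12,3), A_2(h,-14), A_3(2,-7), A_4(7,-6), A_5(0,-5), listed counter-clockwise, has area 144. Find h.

The doubled signed area Σ (x_i y_{i+1} − x_{i+1} y_i) is linear in h.
With h=0 it equals 138; the coefficient of h is -10 (from the two edges through A_2).
So -10·h + 138 = 2·144 = 288 ⇒ h = -15.

-15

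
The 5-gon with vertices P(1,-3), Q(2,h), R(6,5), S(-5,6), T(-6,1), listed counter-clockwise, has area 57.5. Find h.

2

Write out the shoelace sum; only the two edges meeting at Q involve h:
2·Area = [(1·h − 2·(-3)) + (2·5 − 6·h)] + 109
       = -5·h + 125 = 115
⇒ h = 2.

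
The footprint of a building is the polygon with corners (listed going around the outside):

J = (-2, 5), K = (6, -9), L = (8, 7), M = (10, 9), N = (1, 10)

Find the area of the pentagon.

110

J→K: (-2)(-9) − (6)(5) = -12
K→L: (6)(7) − (8)(-9) = 114
L→M: (8)(9) − (10)(7) = 2
M→N: (10)(10) − (1)(9) = 91
N→J: (1)(5) − (-2)(10) = 25
Σ = 220
Area = |Σ|/2 = 110.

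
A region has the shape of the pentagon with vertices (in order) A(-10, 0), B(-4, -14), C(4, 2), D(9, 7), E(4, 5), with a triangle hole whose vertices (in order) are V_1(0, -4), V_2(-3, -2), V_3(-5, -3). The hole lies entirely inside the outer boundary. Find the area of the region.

129

Outer boundary:
Apply the shoelace (surveyor's) formula: 2A = Σ (x_i·y_{i+1} − x_{i+1}·y_i), indices taken mod 5.
A→B: (-10)(-14) − (-4)(0) = 140
B→C: (-4)(2) − (4)(-14) = 48
C→D: (4)(7) − (9)(2) = 10
D→E: (9)(5) − (4)(7) = 17
E→A: (4)(0) − (-10)(5) = 50
Σ = 265
Area = |Σ|/2 = 132.5.
Hole:
Cross-terms: -12, -1, 20  ⇒  Σ = 7
Area = |Σ|/2 = 3.5.
Net area = 132.5 − 3.5 = 129.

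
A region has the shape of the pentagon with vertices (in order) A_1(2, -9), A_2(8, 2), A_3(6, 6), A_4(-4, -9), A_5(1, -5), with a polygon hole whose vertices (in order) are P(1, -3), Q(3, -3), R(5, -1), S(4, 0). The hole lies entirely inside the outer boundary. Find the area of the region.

51

Outer boundary:
Apply the shoelace (surveyor's) formula: 2A = Σ (x_i·y_{i+1} − x_{i+1}·y_i), indices taken mod 5.
A_1→A_2: (2)(2) − (8)(-9) = 76
A_2→A_3: (8)(6) − (6)(2) = 36
A_3→A_4: (6)(-9) − (-4)(6) = -30
A_4→A_5: (-4)(-5) − (1)(-9) = 29
A_5→A_1: (1)(-9) − (2)(-5) = 1
Σ = 112
Area = |Σ|/2 = 56.
Hole:
Σ = (6) + (12) + (4) + (-12) = 10
Area = |Σ|/2 = 5.
Net area = 56 − 5 = 51.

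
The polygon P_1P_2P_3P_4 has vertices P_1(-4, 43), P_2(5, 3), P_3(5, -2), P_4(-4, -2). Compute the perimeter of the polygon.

|P_1P_2| = √((9)² + (-40)²) = √1681 = 41
|P_2P_3| = √((0)² + (-5)²) = √25 = 5
|P_3P_4| = √((-9)² + (0)²) = √81 = 9
|P_4P_1| = √((0)² + (45)²) = √2025 = 45
Perimeter = 41 + 5 + 9 + 45 = 100.

100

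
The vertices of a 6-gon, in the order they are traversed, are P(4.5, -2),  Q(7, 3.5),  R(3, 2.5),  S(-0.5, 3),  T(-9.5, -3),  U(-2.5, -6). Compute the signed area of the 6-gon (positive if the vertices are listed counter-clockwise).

Σ = (29.75) + (7) + (10.25) + (30) + (49.5) + (32) = 158.5
Signed area = Σ/2 = 79.25 (positive ⇒ counter-clockwise traversal).

79.25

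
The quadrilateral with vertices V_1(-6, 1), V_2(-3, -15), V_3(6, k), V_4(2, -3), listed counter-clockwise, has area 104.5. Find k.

The doubled signed area Σ (x_i y_{i+1} − x_{i+1} y_i) is linear in k.
With k=0 it equals 149; the coefficient of k is -5 (from the two edges through V_3).
So -5·k + 149 = 2·104.5 = 209 ⇒ k = -12.

-12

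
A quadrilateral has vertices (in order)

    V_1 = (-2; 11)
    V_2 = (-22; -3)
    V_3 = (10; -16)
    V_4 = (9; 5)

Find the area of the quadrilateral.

466.5

V_1→V_2: (-2)(-3) − (-22)(11) = 248
V_2→V_3: (-22)(-16) − (10)(-3) = 382
V_3→V_4: (10)(5) − (9)(-16) = 194
V_4→V_1: (9)(11) − (-2)(5) = 109
Σ = 933
Area = |Σ|/2 = 466.5.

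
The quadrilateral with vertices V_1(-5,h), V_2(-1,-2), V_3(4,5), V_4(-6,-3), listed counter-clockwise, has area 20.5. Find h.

-5

The doubled signed area Σ (x_i y_{i+1} − x_{i+1} y_i) is linear in h.
With h=0 it equals 16; the coefficient of h is -5 (from the two edges through V_1).
So -5·h + 16 = 2·20.5 = 41 ⇒ h = -5.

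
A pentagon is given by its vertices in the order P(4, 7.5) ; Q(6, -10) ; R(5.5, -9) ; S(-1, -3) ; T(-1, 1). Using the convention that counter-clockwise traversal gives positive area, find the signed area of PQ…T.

-62.5

Cross-terms: -85, 1, -25.5, -4, -11.5  ⇒  Σ = -125
Signed area = Σ/2 = -62.5 (negative ⇒ clockwise traversal).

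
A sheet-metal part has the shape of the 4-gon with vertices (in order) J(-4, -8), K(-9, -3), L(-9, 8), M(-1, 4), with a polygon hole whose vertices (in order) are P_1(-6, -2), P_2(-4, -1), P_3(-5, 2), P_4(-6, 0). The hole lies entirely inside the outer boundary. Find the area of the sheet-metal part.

Outer boundary:
Cross-terms: -60, -99, -28, 24  ⇒  Σ = -163
Area = |Σ|/2 = 81.5.
Hole:
Σ = (-2) + (-13) + (12) + (12) = 9
Area = |Σ|/2 = 4.5.
Net area = 81.5 − 4.5 = 77.

77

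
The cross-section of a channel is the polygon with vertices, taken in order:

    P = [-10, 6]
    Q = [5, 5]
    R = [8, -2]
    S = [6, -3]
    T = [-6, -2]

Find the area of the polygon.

114

Apply the shoelace (surveyor's) formula: 2A = Σ (x_i·y_{i+1} − x_{i+1}·y_i), indices taken mod 5.
Σ = (-80) + (-50) + (-12) + (-30) + (-56) = -228
Area = |Σ|/2 = 114.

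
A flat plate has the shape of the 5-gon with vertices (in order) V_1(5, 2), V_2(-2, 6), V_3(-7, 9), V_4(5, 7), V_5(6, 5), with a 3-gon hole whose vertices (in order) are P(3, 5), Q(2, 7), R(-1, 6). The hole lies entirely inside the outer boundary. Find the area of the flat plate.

Outer boundary:
Apply the surveyor's formula: 2A = Σ (x_i·y_{i+1} − x_{i+1}·y_i), indices taken mod 5.
Σ = (34) + (24) + (-94) + (-17) + (-13) = -66
Area = |Σ|/2 = 33.
Hole:
P→Q: (3)(7) − (2)(5) = 11
Q→R: (2)(6) − (-1)(7) = 19
R→P: (-1)(5) − (3)(6) = -23
Σ = 7
Area = |Σ|/2 = 3.5.
Net area = 33 − 3.5 = 29.5.

29.5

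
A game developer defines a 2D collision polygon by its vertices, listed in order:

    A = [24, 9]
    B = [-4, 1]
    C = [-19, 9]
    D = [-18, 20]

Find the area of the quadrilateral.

Σ = (60) + (-17) + (-218) + (-642) = -817
Area = |Σ|/2 = 408.5.

408.5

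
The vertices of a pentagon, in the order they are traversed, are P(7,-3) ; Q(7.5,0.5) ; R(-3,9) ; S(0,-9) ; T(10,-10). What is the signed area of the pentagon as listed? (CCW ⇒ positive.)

126

Apply Gauss's area formula: 2A = Σ (x_i·y_{i+1} − x_{i+1}·y_i), indices taken mod 5.
Cross-terms: 26, 69, 27, 90, 40  ⇒  Σ = 252
Signed area = Σ/2 = 126 (positive ⇒ counter-clockwise traversal).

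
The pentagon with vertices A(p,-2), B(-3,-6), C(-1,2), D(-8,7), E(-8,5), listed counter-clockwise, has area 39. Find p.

Write out the shoelace sum; only the two edges meeting at A involve p:
2·Area = [((-8)·(-2) − p·5) + (p·(-6) − (-3)·(-2))] + 13
       = -11·p + 23 = 78
⇒ p = -5.

-5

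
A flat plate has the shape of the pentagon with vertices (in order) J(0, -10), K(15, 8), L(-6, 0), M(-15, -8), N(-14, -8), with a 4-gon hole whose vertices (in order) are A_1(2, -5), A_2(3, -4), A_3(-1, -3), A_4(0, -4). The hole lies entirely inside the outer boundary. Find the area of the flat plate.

194

Outer boundary:
Σ = (150) + (48) + (48) + (8) + (140) = 394
Area = |Σ|/2 = 197.
Hole:
Apply the shoelace (surveyor's) formula: 2A = Σ (x_i·y_{i+1} − x_{i+1}·y_i), indices taken mod 4.
A_1→A_2: (2)(-4) − (3)(-5) = 7
A_2→A_3: (3)(-3) − (-1)(-4) = -13
A_3→A_4: (-1)(-4) − (0)(-3) = 4
A_4→A_1: (0)(-5) − (2)(-4) = 8
Σ = 6
Area = |Σ|/2 = 3.
Net area = 197 − 3 = 194.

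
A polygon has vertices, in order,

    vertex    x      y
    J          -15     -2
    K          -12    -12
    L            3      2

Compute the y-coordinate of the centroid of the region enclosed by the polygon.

Apply Gauss's area formula. First the cross-terms c_i = x_i·y_{i+1} − x_{i+1}·y_i:
  156, 12, 24  ⇒  2A = 192, A = 96.
Then Σ (y_i + y_{i+1})·c_i = -2304, so ȳ = -2304 / (6·96) = -4.

-4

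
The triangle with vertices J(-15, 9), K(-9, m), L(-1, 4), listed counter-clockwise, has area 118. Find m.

Write out the shoelace sum; only the two edges meeting at K involve m:
2·Area = [((-15)·m − (-9)·9) + ((-9)·4 − (-1)·m)] + 51
       = -14·m + 96 = 236
⇒ m = -10.

-10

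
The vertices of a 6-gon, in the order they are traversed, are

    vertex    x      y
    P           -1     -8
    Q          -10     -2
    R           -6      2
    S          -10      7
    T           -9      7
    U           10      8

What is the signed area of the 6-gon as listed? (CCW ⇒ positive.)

Apply the shoelace formula: 2A = Σ (x_i·y_{i+1} − x_{i+1}·y_i), indices taken mod 6.
Cross-terms: -78, -32, -22, -7, -142, -72  ⇒  Σ = -353
Signed area = Σ/2 = -176.5 (negative ⇒ clockwise traversal).

-176.5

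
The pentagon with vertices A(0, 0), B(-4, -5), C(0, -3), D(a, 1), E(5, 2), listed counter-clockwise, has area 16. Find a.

5

Write out the shoelace sum; only the two edges meeting at D involve a:
2·Area = [(0·1 − a·(-3)) + (a·2 − 5·1)] + 12
       = 5·a + 7 = 32
⇒ a = 5.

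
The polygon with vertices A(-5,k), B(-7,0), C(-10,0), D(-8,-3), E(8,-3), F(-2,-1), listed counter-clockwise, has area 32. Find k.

Write out the shoelace sum; only the two edges meeting at A involve k:
2·Area = [((-2)·k − (-5)·(-1)) + ((-5)·0 − (-7)·k)] + 64
       = 5·k + 59 = 64
⇒ k = 1.

1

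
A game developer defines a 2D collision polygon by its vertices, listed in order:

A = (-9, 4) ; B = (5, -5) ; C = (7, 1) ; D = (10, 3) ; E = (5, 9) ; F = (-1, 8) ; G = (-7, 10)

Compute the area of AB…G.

154

Apply the shoelace (surveyor's) formula: 2A = Σ (x_i·y_{i+1} − x_{i+1}·y_i), indices taken mod 7.
Σ = (25) + (40) + (11) + (75) + (49) + (46) + (62) = 308
Area = |Σ|/2 = 154.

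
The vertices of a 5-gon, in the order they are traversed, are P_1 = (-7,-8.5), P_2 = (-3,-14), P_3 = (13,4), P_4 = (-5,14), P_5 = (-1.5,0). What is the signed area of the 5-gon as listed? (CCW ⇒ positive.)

Apply the shoelace formula: 2A = Σ (x_i·y_{i+1} − x_{i+1}·y_i), indices taken mod 5.
P_1→P_2: (-7)(-14) − (-3)(-8.5) = 72.5
P_2→P_3: (-3)(4) − (13)(-14) = 170
P_3→P_4: (13)(14) − (-5)(4) = 202
P_4→P_5: (-5)(0) − (-1.5)(14) = 21
P_5→P_1: (-1.5)(-8.5) − (-7)(0) = 12.75
Σ = 478.25
Signed area = Σ/2 = 239.125 (positive ⇒ counter-clockwise traversal).

239.125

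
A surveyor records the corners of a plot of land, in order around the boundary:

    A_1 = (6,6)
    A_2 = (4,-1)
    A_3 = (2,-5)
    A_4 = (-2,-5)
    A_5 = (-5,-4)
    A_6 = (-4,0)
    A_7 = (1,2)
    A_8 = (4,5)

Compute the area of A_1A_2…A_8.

59

Apply the shoelace (surveyor's) formula: 2A = Σ (x_i·y_{i+1} − x_{i+1}·y_i), indices taken mod 8.
Σ = (-30) + (-18) + (-20) + (-17) + (-16) + (-8) + (-3) + (-6) = -118
Area = |Σ|/2 = 59.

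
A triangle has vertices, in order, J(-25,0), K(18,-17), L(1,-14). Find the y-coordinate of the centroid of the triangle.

-31/3

Apply Gauss's area formula. First the cross-terms c_i = x_i·y_{i+1} − x_{i+1}·y_i:
  425, -235, -350  ⇒  2A = -160, A = -80.
Then Σ (y_i + y_{i+1})·c_i = 4960, so ȳ = 4960 / (6·(-80)) = -31/3.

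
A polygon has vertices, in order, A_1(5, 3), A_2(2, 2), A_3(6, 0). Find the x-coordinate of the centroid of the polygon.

13/3

Apply the surveyor's formula. First the cross-terms c_i = x_i·y_{i+1} − x_{i+1}·y_i:
  4, -12, 18  ⇒  2A = 10, A = 5.
Then Σ (x_i + x_{i+1})·c_i = 130, so x̄ = 130 / (6·5) = 13/3.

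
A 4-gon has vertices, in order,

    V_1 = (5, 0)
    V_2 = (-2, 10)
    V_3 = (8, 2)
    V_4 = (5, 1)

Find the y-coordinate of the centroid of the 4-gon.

Apply the shoelace formula. First the cross-terms c_i = x_i·y_{i+1} − x_{i+1}·y_i:
  50, -84, -2, -5  ⇒  2A = -41, A = -20.5.
Then Σ (y_i + y_{i+1})·c_i = -519, so ȳ = -519 / (6·(-20.5)) = 173/41.

173/41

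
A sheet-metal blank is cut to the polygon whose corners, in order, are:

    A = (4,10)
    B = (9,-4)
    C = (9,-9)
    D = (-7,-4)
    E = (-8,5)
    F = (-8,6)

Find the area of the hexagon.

214.5

Apply Gauss's area formula: 2A = Σ (x_i·y_{i+1} − x_{i+1}·y_i), indices taken mod 6.
Cross-terms: -106, -45, -99, -67, -8, -104  ⇒  Σ = -429
Area = |Σ|/2 = 214.5.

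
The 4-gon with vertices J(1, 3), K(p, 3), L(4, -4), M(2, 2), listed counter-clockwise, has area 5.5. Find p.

0

Write out the shoelace sum; only the two edges meeting at K involve p:
2·Area = [(1·3 − p·3) + (p·(-4) − 4·3)] + 20
       = -7·p + 11 = 11
⇒ p = 0.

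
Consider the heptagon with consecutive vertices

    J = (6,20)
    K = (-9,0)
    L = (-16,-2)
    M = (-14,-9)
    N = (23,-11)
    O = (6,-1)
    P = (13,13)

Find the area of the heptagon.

495.5

Σ = (180) + (18) + (116) + (361) + (43) + (91) + (182) = 991
Area = |Σ|/2 = 495.5.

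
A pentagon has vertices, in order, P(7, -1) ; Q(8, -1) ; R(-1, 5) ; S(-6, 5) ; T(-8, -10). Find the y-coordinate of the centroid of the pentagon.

Apply Gauss's area formula. First the cross-terms c_i = x_i·y_{i+1} − x_{i+1}·y_i:
  1, 39, 25, 100, 78  ⇒  2A = 243, A = 121.5.
Then Σ (y_i + y_{i+1})·c_i = -954, so ȳ = -954 / (6·121.5) = -106/81.

-106/81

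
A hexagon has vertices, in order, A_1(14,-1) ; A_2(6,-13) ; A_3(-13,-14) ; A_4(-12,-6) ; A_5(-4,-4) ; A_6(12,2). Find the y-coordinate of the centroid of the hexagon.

Apply the surveyor's formula. First the cross-terms c_i = x_i·y_{i+1} − x_{i+1}·y_i:
  -176, -253, -90, 24, 40, -40  ⇒  2A = -495, A = -247.5.
Then Σ (y_i + y_{i+1})·c_i = 10735, so ȳ = 10735 / (6·(-247.5)) = -2147/297.

-2147/297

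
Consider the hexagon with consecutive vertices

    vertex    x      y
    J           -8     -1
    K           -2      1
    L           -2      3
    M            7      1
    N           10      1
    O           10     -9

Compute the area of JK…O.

111

Apply the shoelace (surveyor's) formula: 2A = Σ (x_i·y_{i+1} − x_{i+1}·y_i), indices taken mod 6.
Cross-terms: -10, -4, -23, -3, -100, -82  ⇒  Σ = -222
Area = |Σ|/2 = 111.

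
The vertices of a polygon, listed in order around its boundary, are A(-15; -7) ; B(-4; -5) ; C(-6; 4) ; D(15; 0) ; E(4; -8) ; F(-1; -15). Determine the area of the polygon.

A→B: (-15)(-5) − (-4)(-7) = 47
B→C: (-4)(4) − (-6)(-5) = -46
C→D: (-6)(0) − (15)(4) = -60
D→E: (15)(-8) − (4)(0) = -120
E→F: (4)(-15) − (-1)(-8) = -68
F→A: (-1)(-7) − (-15)(-15) = -218
Σ = -465
Area = |Σ|/2 = 232.5.

232.5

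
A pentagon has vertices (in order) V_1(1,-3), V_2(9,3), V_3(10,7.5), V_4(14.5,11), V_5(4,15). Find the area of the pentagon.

107.625

V_1→V_2: (1)(3) − (9)(-3) = 30
V_2→V_3: (9)(7.5) − (10)(3) = 37.5
V_3→V_4: (10)(11) − (14.5)(7.5) = 1.25
V_4→V_5: (14.5)(15) − (4)(11) = 173.5
V_5→V_1: (4)(-3) − (1)(15) = -27
Σ = 215.25
Area = |Σ|/2 = 107.625.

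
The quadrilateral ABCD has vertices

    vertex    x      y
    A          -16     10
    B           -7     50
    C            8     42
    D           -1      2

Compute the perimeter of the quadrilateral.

|AB| = √((9)² + (40)²) = √1681 = 41
|BC| = √((15)² + (-8)²) = √289 = 17
|CD| = √((-9)² + (-40)²) = √1681 = 41
|DA| = √((-15)² + (8)²) = √289 = 17
Perimeter = 41 + 17 + 41 + 17 = 116.

116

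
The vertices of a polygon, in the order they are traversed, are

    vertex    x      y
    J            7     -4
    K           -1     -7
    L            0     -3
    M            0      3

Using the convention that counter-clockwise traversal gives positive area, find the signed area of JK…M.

Σ = (-53) + (3) + (0) + (-21) = -71
Signed area = Σ/2 = -35.5 (negative ⇒ clockwise traversal).

-35.5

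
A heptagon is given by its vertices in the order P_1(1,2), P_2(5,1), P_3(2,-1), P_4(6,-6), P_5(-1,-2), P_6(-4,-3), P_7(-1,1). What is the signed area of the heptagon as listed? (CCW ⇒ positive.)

-27.5

Σ = (-9) + (-7) + (-6) + (-18) + (-5) + (-7) + (-3) = -55
Signed area = Σ/2 = -27.5 (negative ⇒ clockwise traversal).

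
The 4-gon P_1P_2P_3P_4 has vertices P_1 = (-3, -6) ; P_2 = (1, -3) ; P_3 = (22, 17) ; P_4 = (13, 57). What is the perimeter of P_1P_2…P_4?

|P_1P_2| = √((4)² + (3)²) = √25 = 5
|P_2P_3| = √((21)² + (20)²) = √841 = 29
|P_3P_4| = √((-9)² + (40)²) = √1681 = 41
|P_4P_1| = √((-16)² + (-63)²) = √4225 = 65
Perimeter = 5 + 29 + 41 + 65 = 140.

140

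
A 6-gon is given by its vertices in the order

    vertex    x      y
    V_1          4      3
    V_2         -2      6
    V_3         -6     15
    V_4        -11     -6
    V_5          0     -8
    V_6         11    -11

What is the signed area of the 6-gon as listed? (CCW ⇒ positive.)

245

Cross-terms: 30, 6, 201, 88, 88, 77  ⇒  Σ = 490
Signed area = Σ/2 = 245 (positive ⇒ counter-clockwise traversal).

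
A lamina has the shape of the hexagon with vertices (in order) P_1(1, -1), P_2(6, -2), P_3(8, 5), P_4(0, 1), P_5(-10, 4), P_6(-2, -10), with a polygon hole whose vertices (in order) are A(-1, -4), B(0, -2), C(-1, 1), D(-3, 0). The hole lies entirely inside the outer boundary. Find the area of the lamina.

Outer boundary:
Apply the shoelace (surveyor's) formula: 2A = Σ (x_i·y_{i+1} − x_{i+1}·y_i), indices taken mod 6.
Σ = (4) + (46) + (8) + (10) + (108) + (12) = 188
Area = |Σ|/2 = 94.
Hole:
Apply the surveyor's formula: 2A = Σ (x_i·y_{i+1} − x_{i+1}·y_i), indices taken mod 4.
A→B: (-1)(-2) − (0)(-4) = 2
B→C: (0)(1) − (-1)(-2) = -2
C→D: (-1)(0) − (-3)(1) = 3
D→A: (-3)(-4) − (-1)(0) = 12
Σ = 15
Area = |Σ|/2 = 7.5.
Net area = 94 − 7.5 = 86.5.

86.5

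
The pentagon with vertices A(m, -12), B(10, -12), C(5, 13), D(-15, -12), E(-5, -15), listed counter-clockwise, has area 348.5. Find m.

9

The doubled signed area Σ (x_i y_{i+1} − x_{i+1} y_i) is linear in m.
With m=0 it equals 670; the coefficient of m is 3 (from the two edges through A).
So 3·m + 670 = 2·348.5 = 697 ⇒ m = 9.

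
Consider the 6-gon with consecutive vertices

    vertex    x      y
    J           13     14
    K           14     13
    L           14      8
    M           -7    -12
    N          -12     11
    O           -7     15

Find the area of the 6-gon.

413

Apply the shoelace formula: 2A = Σ (x_i·y_{i+1} − x_{i+1}·y_i), indices taken mod 6.
J→K: (13)(13) − (14)(14) = -27
K→L: (14)(8) − (14)(13) = -70
L→M: (14)(-12) − (-7)(8) = -112
M→N: (-7)(11) − (-12)(-12) = -221
N→O: (-12)(15) − (-7)(11) = -103
O→J: (-7)(14) − (13)(15) = -293
Σ = -826
Area = |Σ|/2 = 413.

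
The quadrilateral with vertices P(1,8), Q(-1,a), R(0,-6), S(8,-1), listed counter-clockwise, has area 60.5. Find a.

-6

The doubled signed area Σ (x_i y_{i+1} − x_{i+1} y_i) is linear in a.
With a=0 it equals 127; the coefficient of a is 1 (from the two edges through Q).
So 1·a + 127 = 2·60.5 = 121 ⇒ a = -6.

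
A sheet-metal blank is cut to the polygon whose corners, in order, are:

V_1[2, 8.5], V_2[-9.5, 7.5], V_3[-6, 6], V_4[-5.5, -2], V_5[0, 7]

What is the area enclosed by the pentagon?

38.125

V_1→V_2: (2)(7.5) − (-9.5)(8.5) = 95.75
V_2→V_3: (-9.5)(6) − (-6)(7.5) = -12
V_3→V_4: (-6)(-2) − (-5.5)(6) = 45
V_4→V_5: (-5.5)(7) − (0)(-2) = -38.5
V_5→V_1: (0)(8.5) − (2)(7) = -14
Σ = 76.25
Area = |Σ|/2 = 38.125.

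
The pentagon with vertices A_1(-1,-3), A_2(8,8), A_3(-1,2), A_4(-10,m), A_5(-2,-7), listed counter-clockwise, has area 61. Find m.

-7

Write out the shoelace sum; only the two edges meeting at A_4 involve m:
2·Area = [((-1)·m − (-10)·2) + ((-10)·(-7) − (-2)·m)] + 39
       = 1·m + 129 = 122
⇒ m = -7.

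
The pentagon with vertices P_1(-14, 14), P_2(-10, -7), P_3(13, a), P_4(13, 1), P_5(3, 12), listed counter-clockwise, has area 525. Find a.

-15

The doubled signed area Σ (x_i y_{i+1} − x_{i+1} y_i) is linear in a.
With a=0 it equals 705; the coefficient of a is -23 (from the two edges through P_3).
So -23·a + 705 = 2·525 = 1050 ⇒ a = -15.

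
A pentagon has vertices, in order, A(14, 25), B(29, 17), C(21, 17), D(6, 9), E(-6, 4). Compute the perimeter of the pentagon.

|AB| = √((15)² + (-8)²) = √289 = 17
|BC| = √((-8)² + (0)²) = √64 = 8
|CD| = √((-15)² + (-8)²) = √289 = 17
|DE| = √((-12)² + (-5)²) = √169 = 13
|EA| = √((20)² + (21)²) = √841 = 29
Perimeter = 17 + 8 + 17 + 13 + 29 = 84.

84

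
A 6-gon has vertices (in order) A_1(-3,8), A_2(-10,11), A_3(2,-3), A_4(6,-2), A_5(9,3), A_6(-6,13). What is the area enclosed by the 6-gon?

115.5

Apply the surveyor's formula: 2A = Σ (x_i·y_{i+1} − x_{i+1}·y_i), indices taken mod 6.
Cross-terms: 47, 8, 14, 36, 135, -9  ⇒  Σ = 231
Area = |Σ|/2 = 115.5.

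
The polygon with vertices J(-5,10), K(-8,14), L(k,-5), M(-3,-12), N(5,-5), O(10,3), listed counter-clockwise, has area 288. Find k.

-11

Write out the shoelace sum; only the two edges meeting at L involve k:
2·Area = [((-8)·(-5) − k·14) + (k·(-12) − (-3)·(-5))] + 265
       = -26·k + 290 = 576
⇒ k = -11.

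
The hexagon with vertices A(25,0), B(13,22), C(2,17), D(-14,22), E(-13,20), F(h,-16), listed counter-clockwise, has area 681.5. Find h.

The doubled signed area Σ (x_i y_{i+1} − x_{i+1} y_i) is linear in h.
With h=0 it equals 1623; the coefficient of h is -20 (from the two edges through F).
So -20·h + 1623 = 2·681.5 = 1363 ⇒ h = 13.

13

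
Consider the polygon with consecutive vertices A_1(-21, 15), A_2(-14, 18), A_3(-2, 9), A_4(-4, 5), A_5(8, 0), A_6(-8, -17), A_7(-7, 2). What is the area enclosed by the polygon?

303

Cross-terms: -168, -90, 26, -40, -136, -135, -63  ⇒  Σ = -606
Area = |Σ|/2 = 303.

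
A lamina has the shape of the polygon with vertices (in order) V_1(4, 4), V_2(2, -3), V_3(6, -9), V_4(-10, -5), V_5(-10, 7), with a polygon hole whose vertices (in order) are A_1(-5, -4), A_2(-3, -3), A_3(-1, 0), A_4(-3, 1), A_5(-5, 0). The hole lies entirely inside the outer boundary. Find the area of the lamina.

Outer boundary:
Apply the shoelace (surveyor's) formula: 2A = Σ (x_i·y_{i+1} − x_{i+1}·y_i), indices taken mod 5.
Σ = (-20) + (0) + (-120) + (-120) + (-68) = -328
Area = |Σ|/2 = 164.
Hole:
Apply the surveyor's formula: 2A = Σ (x_i·y_{i+1} − x_{i+1}·y_i), indices taken mod 5.
A_1→A_2: (-5)(-3) − (-3)(-4) = 3
A_2→A_3: (-3)(0) − (-1)(-3) = -3
A_3→A_4: (-1)(1) − (-3)(0) = -1
A_4→A_5: (-3)(0) − (-5)(1) = 5
A_5→A_1: (-5)(-4) − (-5)(0) = 20
Σ = 24
Area = |Σ|/2 = 12.
Net area = 164 − 12 = 152.

152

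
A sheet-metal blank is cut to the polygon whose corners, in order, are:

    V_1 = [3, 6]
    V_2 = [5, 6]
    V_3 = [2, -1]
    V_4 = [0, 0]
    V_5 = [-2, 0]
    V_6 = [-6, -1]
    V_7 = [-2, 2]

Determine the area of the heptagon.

Apply the surveyor's formula: 2A = Σ (x_i·y_{i+1} − x_{i+1}·y_i), indices taken mod 7.
Cross-terms: -12, -17, 0, 0, 2, -14, -18  ⇒  Σ = -59
Area = |Σ|/2 = 29.5.

29.5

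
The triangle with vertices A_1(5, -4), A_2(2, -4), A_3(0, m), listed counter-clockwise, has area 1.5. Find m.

-5

Write out the shoelace sum; only the two edges meeting at A_3 involve m:
2·Area = [(2·m − 0·(-4)) + (0·(-4) − 5·m)] + -12
       = -3·m + -12 = 3
⇒ m = -5.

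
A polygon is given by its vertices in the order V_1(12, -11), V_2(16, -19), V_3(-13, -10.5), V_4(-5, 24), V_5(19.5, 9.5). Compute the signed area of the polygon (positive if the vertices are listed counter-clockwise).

-837.75

Σ = (-52) + (-415) + (-364.5) + (-515.5) + (-328.5) = -1675.5
Signed area = Σ/2 = -837.75 (negative ⇒ clockwise traversal).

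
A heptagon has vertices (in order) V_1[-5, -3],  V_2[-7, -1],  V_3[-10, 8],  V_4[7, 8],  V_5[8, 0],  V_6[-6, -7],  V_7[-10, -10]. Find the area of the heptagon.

184

Apply the shoelace (surveyor's) formula: 2A = Σ (x_i·y_{i+1} − x_{i+1}·y_i), indices taken mod 7.
Σ = (-16) + (-66) + (-136) + (-64) + (-56) + (-10) + (-20) = -368
Area = |Σ|/2 = 184.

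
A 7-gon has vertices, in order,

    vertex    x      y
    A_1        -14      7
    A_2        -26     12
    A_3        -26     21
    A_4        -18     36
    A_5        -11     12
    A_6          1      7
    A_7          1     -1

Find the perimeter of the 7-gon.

102

|A_1A_2| = √((-12)² + (5)²) = √169 = 13
|A_2A_3| = √((0)² + (9)²) = √81 = 9
|A_3A_4| = √((8)² + (15)²) = √289 = 17
|A_4A_5| = √((7)² + (-24)²) = √625 = 25
|A_5A_6| = √((12)² + (-5)²) = √169 = 13
|A_6A_7| = √((0)² + (-8)²) = √64 = 8
|A_7A_1| = √((-15)² + (8)²) = √289 = 17
Perimeter = 13 + 9 + 17 + 25 + 13 + 8 + 17 = 102.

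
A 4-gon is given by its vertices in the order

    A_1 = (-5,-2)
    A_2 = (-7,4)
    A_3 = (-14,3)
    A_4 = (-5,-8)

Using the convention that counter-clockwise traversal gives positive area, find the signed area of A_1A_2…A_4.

49

Apply the shoelace formula: 2A = Σ (x_i·y_{i+1} − x_{i+1}·y_i), indices taken mod 4.
Cross-terms: -34, 35, 127, -30  ⇒  Σ = 98
Signed area = Σ/2 = 49 (positive ⇒ counter-clockwise traversal).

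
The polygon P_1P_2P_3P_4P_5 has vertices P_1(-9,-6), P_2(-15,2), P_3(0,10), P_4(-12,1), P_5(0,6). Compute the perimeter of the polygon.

|P_1P_2| = √((-6)² + (8)²) = √100 = 10
|P_2P_3| = √((15)² + (8)²) = √289 = 17
|P_3P_4| = √((-12)² + (-9)²) = √225 = 15
|P_4P_5| = √((12)² + (5)²) = √169 = 13
|P_5P_1| = √((-9)² + (-12)²) = √225 = 15
Perimeter = 10 + 17 + 15 + 13 + 15 = 70.

70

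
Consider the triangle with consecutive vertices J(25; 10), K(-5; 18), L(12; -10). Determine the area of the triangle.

352

Apply the shoelace formula: 2A = Σ (x_i·y_{i+1} − x_{i+1}·y_i), indices taken mod 3.
Σ = (500) + (-166) + (370) = 704
Area = |Σ|/2 = 352.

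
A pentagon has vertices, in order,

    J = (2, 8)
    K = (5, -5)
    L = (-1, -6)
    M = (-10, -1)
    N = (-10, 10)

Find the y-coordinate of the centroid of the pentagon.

Apply Gauss's area formula. First the cross-terms c_i = x_i·y_{i+1} − x_{i+1}·y_i:
  -50, -35, -59, -110, -100  ⇒  2A = -354, A = -177.
Then Σ (y_i + y_{i+1})·c_i = -2142, so ȳ = -2142 / (6·(-177)) = 119/59.

119/59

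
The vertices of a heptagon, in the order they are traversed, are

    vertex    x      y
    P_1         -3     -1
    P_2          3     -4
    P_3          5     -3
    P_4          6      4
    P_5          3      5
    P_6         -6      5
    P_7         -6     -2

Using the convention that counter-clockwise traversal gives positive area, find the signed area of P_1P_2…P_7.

Σ = (15) + (11) + (38) + (18) + (45) + (42) + (0) = 169
Signed area = Σ/2 = 84.5 (positive ⇒ counter-clockwise traversal).

84.5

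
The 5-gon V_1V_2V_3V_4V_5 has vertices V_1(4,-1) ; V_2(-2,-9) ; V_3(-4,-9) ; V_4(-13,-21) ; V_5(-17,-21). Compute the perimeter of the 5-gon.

60

|V_1V_2| = √((-6)² + (-8)²) = √100 = 10
|V_2V_3| = √((-2)² + (0)²) = √4 = 2
|V_3V_4| = √((-9)² + (-12)²) = √225 = 15
|V_4V_5| = √((-4)² + (0)²) = √16 = 4
|V_5V_1| = √((21)² + (20)²) = √841 = 29
Perimeter = 10 + 2 + 15 + 4 + 29 = 60.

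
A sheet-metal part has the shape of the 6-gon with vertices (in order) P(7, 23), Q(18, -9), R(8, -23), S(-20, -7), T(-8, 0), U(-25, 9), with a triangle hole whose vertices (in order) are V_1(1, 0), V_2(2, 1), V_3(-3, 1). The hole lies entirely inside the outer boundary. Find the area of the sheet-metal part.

1048

Outer boundary:
Apply the shoelace formula: 2A = Σ (x_i·y_{i+1} − x_{i+1}·y_i), indices taken mod 6.
P→Q: (7)(-9) − (18)(23) = -477
Q→R: (18)(-23) − (8)(-9) = -342
R→S: (8)(-7) − (-20)(-23) = -516
S→T: (-20)(0) − (-8)(-7) = -56
T→U: (-8)(9) − (-25)(0) = -72
U→P: (-25)(23) − (7)(9) = -638
Σ = -2101
Area = |Σ|/2 = 1050.5.
Hole:
V_1→V_2: (1)(1) − (2)(0) = 1
V_2→V_3: (2)(1) − (-3)(1) = 5
V_3→V_1: (-3)(0) − (1)(1) = -1
Σ = 5
Area = |Σ|/2 = 2.5.
Net area = 1050.5 − 2.5 = 1048.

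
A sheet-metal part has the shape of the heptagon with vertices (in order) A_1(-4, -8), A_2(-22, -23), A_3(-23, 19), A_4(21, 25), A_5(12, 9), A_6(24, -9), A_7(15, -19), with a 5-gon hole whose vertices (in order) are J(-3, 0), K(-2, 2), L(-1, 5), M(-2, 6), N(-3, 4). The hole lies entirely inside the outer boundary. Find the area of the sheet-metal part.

Outer boundary:
A_1→A_2: (-4)(-23) − (-22)(-8) = -84
A_2→A_3: (-22)(19) − (-23)(-23) = -947
A_3→A_4: (-23)(25) − (21)(19) = -974
A_4→A_5: (21)(9) − (12)(25) = -111
A_5→A_6: (12)(-9) − (24)(9) = -324
A_6→A_7: (24)(-19) − (15)(-9) = -321
A_7→A_1: (15)(-8) − (-4)(-19) = -196
Σ = -2957
Area = |Σ|/2 = 1478.5.
Hole:
Apply the surveyor's formula: 2A = Σ (x_i·y_{i+1} − x_{i+1}·y_i), indices taken mod 5.
Σ = (-6) + (-8) + (4) + (10) + (12) = 12
Area = |Σ|/2 = 6.
Net area = 1478.5 − 6 = 1472.5.

1472.5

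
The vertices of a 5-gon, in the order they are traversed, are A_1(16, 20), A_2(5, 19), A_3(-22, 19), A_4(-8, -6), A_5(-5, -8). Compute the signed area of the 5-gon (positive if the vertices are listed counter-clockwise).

Apply the surveyor's formula: 2A = Σ (x_i·y_{i+1} − x_{i+1}·y_i), indices taken mod 5.
A_1→A_2: (16)(19) − (5)(20) = 204
A_2→A_3: (5)(19) − (-22)(19) = 513
A_3→A_4: (-22)(-6) − (-8)(19) = 284
A_4→A_5: (-8)(-8) − (-5)(-6) = 34
A_5→A_1: (-5)(20) − (16)(-8) = 28
Σ = 1063
Signed area = Σ/2 = 531.5 (positive ⇒ counter-clockwise traversal).

531.5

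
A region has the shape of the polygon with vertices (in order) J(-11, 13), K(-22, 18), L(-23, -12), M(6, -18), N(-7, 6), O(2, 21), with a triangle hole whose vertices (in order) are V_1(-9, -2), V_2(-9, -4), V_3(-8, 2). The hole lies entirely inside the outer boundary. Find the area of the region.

Outer boundary:
J→K: (-11)(18) − (-22)(13) = 88
K→L: (-22)(-12) − (-23)(18) = 678
L→M: (-23)(-18) − (6)(-12) = 486
M→N: (6)(6) − (-7)(-18) = -90
N→O: (-7)(21) − (2)(6) = -159
O→J: (2)(13) − (-11)(21) = 257
Σ = 1260
Area = |Σ|/2 = 630.
Hole:
Apply Gauss's area formula: 2A = Σ (x_i·y_{i+1} − x_{i+1}·y_i), indices taken mod 3.
V_1→V_2: (-9)(-4) − (-9)(-2) = 18
V_2→V_3: (-9)(2) − (-8)(-4) = -50
V_3→V_1: (-8)(-2) − (-9)(2) = 34
Σ = 2
Area = |Σ|/2 = 1.
Net area = 630 − 1 = 629.

629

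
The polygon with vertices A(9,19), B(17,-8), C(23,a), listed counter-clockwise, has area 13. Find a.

Write out the shoelace sum; only the two edges meeting at C involve a:
2·Area = [(17·a − 23·(-8)) + (23·19 − 9·a)] + -395
       = 8·a + 226 = 26
⇒ a = -25.

-25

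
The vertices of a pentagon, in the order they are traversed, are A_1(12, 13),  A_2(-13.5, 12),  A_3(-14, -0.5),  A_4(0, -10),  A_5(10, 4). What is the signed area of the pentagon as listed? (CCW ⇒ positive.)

408.125

Apply the shoelace formula: 2A = Σ (x_i·y_{i+1} − x_{i+1}·y_i), indices taken mod 5.
A_1→A_2: (12)(12) − (-13.5)(13) = 319.5
A_2→A_3: (-13.5)(-0.5) − (-14)(12) = 174.75
A_3→A_4: (-14)(-10) − (0)(-0.5) = 140
A_4→A_5: (0)(4) − (10)(-10) = 100
A_5→A_1: (10)(13) − (12)(4) = 82
Σ = 816.25
Signed area = Σ/2 = 408.125 (positive ⇒ counter-clockwise traversal).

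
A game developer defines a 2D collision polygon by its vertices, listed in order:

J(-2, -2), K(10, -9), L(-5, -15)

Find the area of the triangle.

88.5

Cross-terms: 38, -195, -20  ⇒  Σ = -177
Area = |Σ|/2 = 88.5.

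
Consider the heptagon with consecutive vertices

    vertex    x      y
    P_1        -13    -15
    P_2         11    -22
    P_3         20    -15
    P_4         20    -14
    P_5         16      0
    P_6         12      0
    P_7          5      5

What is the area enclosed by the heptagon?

Apply the shoelace (surveyor's) formula: 2A = Σ (x_i·y_{i+1} − x_{i+1}·y_i), indices taken mod 7.
P_1→P_2: (-13)(-22) − (11)(-15) = 451
P_2→P_3: (11)(-15) − (20)(-22) = 275
P_3→P_4: (20)(-14) − (20)(-15) = 20
P_4→P_5: (20)(0) − (16)(-14) = 224
P_5→P_6: (16)(0) − (12)(0) = 0
P_6→P_7: (12)(5) − (5)(0) = 60
P_7→P_1: (5)(-15) − (-13)(5) = -10
Σ = 1020
Area = |Σ|/2 = 510.

510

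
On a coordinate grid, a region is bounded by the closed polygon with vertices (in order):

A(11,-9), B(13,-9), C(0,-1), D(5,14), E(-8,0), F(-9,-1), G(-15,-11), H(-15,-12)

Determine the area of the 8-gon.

248

Apply the shoelace formula: 2A = Σ (x_i·y_{i+1} − x_{i+1}·y_i), indices taken mod 8.
A→B: (11)(-9) − (13)(-9) = 18
B→C: (13)(-1) − (0)(-9) = -13
C→D: (0)(14) − (5)(-1) = 5
D→E: (5)(0) − (-8)(14) = 112
E→F: (-8)(-1) − (-9)(0) = 8
F→G: (-9)(-11) − (-15)(-1) = 84
G→H: (-15)(-12) − (-15)(-11) = 15
H→A: (-15)(-9) − (11)(-12) = 267
Σ = 496
Area = |Σ|/2 = 248.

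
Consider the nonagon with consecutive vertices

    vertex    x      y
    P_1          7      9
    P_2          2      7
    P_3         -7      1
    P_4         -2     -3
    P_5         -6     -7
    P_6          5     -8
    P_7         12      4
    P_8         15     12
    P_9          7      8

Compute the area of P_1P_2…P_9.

213.5

Apply Gauss's area formula: 2A = Σ (x_i·y_{i+1} − x_{i+1}·y_i), indices taken mod 9.
Σ = (31) + (51) + (23) + (-4) + (83) + (116) + (84) + (36) + (7) = 427
Area = |Σ|/2 = 213.5.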